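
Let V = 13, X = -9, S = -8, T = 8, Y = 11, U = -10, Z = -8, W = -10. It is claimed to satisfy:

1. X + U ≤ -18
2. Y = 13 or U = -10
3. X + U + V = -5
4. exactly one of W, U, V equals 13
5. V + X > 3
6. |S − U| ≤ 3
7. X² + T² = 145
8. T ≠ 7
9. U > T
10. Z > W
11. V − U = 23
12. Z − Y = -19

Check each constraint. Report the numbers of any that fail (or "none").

Violated: 3, 9.

1. X + U = -9 + (-10) = -19; -19 ≤ -18 — holds.
2. Y = 11 ≠ 13, but U = -10 = -10 (second disjunct) — holds.
3. X + U + V = -9 + (-10) + 13 = -6, not -5 — does not hold.
4. W=-10, U=-10, V=13; 1 of them equals 13 — holds.
5. V + X = 13 + (-9) = 4; 4 > 3 — holds.
6. |-8 − (-10)| = 2; 2 ≤ 3 — holds.
7. X² + T² = (-9)² + 8² = 81 + 64 = 145 — holds.
8. T = 8, and 8 ≠ 7 — holds.
9. U = -10, T = 8; -10 ≤ 8 (want >) — does not hold.
10. Z = -8, W = -10; -8 > -10 — holds.
11. V − U = 13 − (-10) = 23 — holds.
12. Z − Y = -8 − 11 = -19 — holds.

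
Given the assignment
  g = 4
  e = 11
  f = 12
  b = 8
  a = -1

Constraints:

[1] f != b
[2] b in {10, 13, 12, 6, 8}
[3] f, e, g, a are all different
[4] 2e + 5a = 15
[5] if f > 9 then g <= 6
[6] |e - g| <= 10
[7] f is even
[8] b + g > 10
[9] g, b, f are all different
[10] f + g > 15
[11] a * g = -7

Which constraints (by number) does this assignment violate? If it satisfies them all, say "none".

[1] f = 12, b = 8; distinct — holds.
[2] b = 8 is in {10, 13, 12, 6, 8} — holds.
[3] values 12, 11, 4, -1 are pairwise distinct — holds.
[4] 2e + 5a = 2(11) + 5(-1) = 17, not 15 — does not hold.
[5] f = 12 > 9, so we need g ≤ 6; g = 4 ≤ 6 — holds.
[6] |11 - 4| = 7; 7 ≤ 10 — holds.
[7] f = 12 is even — holds.
[8] b + g = 8 + 4 = 12; 12 > 10 — holds.
[9] values 4, 8, 12 are pairwise distinct — holds.
[10] f + g = 12 + 4 = 16; 16 > 15 — holds.
[11] a * g = -1 * 4 = -4, not -7 — does not hold.

Violated: 4, 11.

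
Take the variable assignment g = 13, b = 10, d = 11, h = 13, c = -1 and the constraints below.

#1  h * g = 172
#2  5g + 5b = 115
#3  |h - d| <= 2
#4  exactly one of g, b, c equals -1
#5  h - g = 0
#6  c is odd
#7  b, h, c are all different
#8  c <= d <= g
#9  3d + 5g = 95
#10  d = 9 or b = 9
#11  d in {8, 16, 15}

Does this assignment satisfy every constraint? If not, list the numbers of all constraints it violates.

#1 h * g = 13 * 13 = 169, not 172 — does not hold.
#2 5g + 5b = 5(13) + 5(10) = 115 — holds.
#3 |13 - 11| = 2; 2 ≤ 2 — holds.
#4 g=13, b=10, c=-1; 1 of them equals -1 — holds.
#5 h - g = 13 - 13 = 0 — holds.
#6 c = -1 is odd — holds.
#7 values 10, 13, -1 are pairwise distinct — holds.
#8 values -1 <= 11 <= 13 — holds.
#9 3d + 5g = 3(11) + 5(13) = 98, not 95 — does not hold.
#10 d = 11 ≠ 9 and b = 10 ≠ 9; both disjuncts false — does not hold.
#11 d = 11 is not in {8, 16, 15} — does not hold.

Constraints 1, 9, 10, 11 are violated.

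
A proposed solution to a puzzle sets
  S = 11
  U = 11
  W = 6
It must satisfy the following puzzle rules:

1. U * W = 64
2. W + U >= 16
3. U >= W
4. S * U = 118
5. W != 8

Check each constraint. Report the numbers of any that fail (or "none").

1. U * W = 11 * 6 = 66, not 64  fails
2. W + U = 6 + 11 = 17; 17 ≥ 16  holds
3. U = 11, W = 6; 11 ≥ 6  holds
4. S * U = 11 * 11 = 121, not 118  fails
5. W = 6, and 6 ≠ 8  holds

No — constraints 1, 4 are not satisfied.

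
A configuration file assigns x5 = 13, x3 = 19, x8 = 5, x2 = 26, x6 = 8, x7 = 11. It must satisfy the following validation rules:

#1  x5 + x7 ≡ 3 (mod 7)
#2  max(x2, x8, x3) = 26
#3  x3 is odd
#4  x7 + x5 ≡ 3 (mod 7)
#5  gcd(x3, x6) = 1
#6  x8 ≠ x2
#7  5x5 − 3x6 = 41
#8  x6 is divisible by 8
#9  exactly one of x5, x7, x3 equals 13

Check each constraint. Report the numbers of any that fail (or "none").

The assignment satisfies every constraint.

#1 x5 + x7 = 24; 24 mod 7 = 3  true
#2 max(26, 5, 19) = 26  true
#3 x3 = 19 is odd  true
#4 x7 + x5 = 24; 24 mod 7 = 3  true
#5 gcd(19, 8) = 1  true
#6 x8 = 5, x2 = 26; distinct  true
#7 5x5 − 3x6 = 5(13) − 3(8) = 41  true
#8 8 / 8 = 1, so 8 divides 8  true
#9 x5=13, x7=11, x3=19; 1 of them equals 13  true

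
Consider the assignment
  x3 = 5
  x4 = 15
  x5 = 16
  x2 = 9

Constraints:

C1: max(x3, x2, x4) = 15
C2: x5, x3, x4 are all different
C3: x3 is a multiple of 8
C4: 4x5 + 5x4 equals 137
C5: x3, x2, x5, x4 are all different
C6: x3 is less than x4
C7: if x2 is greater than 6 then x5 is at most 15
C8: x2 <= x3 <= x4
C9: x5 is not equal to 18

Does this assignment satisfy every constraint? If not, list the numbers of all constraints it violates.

No — constraints 3, 4, 7, 8 are not satisfied.

C1: max(5, 9, 15) = 15 — holds.
C2: values 16, 5, 15 are pairwise distinct — holds.
C3: 5 = 8*0 + 5, so 8 does not divide 5 — fails.
C4: 4x5 + 5x4 = 4(16) + 5(15) = 139, not 137 — fails.
C5: values 5, 9, 16, 15 are pairwise distinct — holds.
C6: x3 = 5, x4 = 15; 5 < 15 — holds.
C7: x2 = 9 > 6, so we need x5 ≤ 15; but x5 = 16 > 15 — fails.
C8: values 9, 5, 15; x2 = 9 is not <= x3 = 5 — fails.
C9: x5 = 16, and 16 ≠ 18 — holds.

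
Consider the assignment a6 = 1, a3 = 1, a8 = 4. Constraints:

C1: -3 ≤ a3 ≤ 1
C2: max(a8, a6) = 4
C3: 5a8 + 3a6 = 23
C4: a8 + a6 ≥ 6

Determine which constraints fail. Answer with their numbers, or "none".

No — constraint 4 is not satisfied.

C1: a3 = 1 lies in [-3, 1] — satisfied.
C2: max(4, 1) = 4 — satisfied.
C3: 5a8 + 3a6 = 5(4) + 3(1) = 23 — satisfied.
C4: a8 + a6 = 4 + 1 = 5; 5 < 6, bound 6 not met — violated.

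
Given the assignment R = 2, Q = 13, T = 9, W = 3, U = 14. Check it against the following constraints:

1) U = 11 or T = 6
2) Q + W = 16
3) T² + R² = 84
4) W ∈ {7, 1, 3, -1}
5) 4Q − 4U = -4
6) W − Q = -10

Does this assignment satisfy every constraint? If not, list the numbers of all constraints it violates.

No — constraints 1 and 3 are not satisfied.

1) U = 14 ≠ 11 and T = 9 ≠ 6; both disjuncts false — fails.
2) Q + W = 13 + 3 = 16 — holds.
3) T² + R² = 9² + 2² = 81 + 4 = 85, not 84 — fails.
4) W = 3 is in {7, 1, 3, -1} — holds.
5) 4Q − 4U = 4(13) − 4(14) = -4 — holds.
6) W − Q = 3 − 13 = -10 — holds.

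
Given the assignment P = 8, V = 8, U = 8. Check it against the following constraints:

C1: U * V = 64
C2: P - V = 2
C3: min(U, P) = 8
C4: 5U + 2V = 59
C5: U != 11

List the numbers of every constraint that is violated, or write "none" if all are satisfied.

C1: U * V = 8 * 8 = 64  yes
C2: P - V = 8 - 8 = 0, not 2  no
C3: min(8, 8) = 8  yes
C4: 5U + 2V = 5(8) + 2(8) = 56, not 59  no
C5: U = 8, and 8 ≠ 11  yes

Violated: 2 and 4.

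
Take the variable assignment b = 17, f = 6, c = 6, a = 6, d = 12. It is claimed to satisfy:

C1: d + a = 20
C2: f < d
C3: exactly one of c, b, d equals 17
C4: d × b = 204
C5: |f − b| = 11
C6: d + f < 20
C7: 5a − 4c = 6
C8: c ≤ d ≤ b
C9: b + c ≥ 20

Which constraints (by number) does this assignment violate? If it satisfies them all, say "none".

The assignment fails constraint 1.

C1: d + a = 12 + 6 = 18, not 20 — does not hold.
C2: f = 6, d = 12; 6 < 12 — holds.
C3: c=6, b=17, d=12; 1 of them equals 17 — holds.
C4: d × b = 12 × 17 = 204 — holds.
C5: |6 − 17| = 11 — holds.
C6: d + f = 12 + 6 = 18; 18 < 20 — holds.
C7: 5a − 4c = 5(6) − 4(6) = 6 — holds.
C8: values 6 ≤ 12 ≤ 17 — holds.
C9: b + c = 17 + 6 = 23; 23 ≥ 20 — holds.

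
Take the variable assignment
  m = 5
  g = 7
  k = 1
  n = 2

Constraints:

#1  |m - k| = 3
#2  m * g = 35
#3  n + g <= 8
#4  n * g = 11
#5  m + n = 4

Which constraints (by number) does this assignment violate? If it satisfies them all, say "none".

The assignment fails constraints 1, 3, 4, and 5.

#1 |5 - 1| = 4, not 3  FAIL
#2 m * g = 5 * 7 = 35  OK
#3 n + g = 2 + 7 = 9; 9 > 8, bound 8 not met  FAIL
#4 n * g = 2 * 7 = 14, not 11  FAIL
#5 m + n = 5 + 2 = 7, not 4  FAIL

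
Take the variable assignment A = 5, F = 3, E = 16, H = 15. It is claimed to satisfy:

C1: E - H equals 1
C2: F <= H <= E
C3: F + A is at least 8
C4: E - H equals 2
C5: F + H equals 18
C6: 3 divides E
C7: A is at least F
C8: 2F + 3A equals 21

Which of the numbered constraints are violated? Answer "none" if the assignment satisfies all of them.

Violated: 4 and 6.

C1: E - H = 16 - 15 = 1  holds
C2: values 3 <= 15 <= 16  holds
C3: F + A = 3 + 5 = 8; 8 ≥ 8  holds
C4: E - H = 16 - 15 = 1, not 2  fails
C5: F + H = 3 + 15 = 18  holds
C6: 16 = 3*5 + 1, so 3 does not divide 16  fails
C7: A = 5, F = 3; 5 ≥ 3  holds
C8: 2F + 3A = 2(3) + 3(5) = 21  holds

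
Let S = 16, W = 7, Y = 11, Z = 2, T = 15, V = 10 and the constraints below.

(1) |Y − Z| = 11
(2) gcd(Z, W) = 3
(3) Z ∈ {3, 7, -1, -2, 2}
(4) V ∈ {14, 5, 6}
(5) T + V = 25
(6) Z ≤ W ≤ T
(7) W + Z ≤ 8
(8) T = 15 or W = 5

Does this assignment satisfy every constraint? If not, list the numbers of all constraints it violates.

Violated: 1, 2, 4, 7.

(1) |11 − 2| = 9, not 11  ✗
(2) gcd(2, 7) = 1, not 3  ✗
(3) Z = 2 is in {3, 7, -1, -2, 2}  ✓
(4) V = 10 is not in {14, 5, 6}  ✗
(5) T + V = 15 + 10 = 25  ✓
(6) values 2 ≤ 7 ≤ 15  ✓
(7) W + Z = 7 + 2 = 9; 9 > 8, bound 8 not met  ✗
(8) T = 15 = 15 (first disjunct)  ✓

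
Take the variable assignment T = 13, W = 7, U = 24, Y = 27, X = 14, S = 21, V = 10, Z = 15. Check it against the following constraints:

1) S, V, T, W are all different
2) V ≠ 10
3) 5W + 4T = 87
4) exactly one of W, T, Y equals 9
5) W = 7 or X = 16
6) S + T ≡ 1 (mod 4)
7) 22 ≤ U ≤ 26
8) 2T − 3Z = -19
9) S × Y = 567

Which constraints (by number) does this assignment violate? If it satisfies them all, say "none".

No — constraints 2, 4, and 6 are not satisfied.

1) values 21, 10, 13, 7 are pairwise distinct  OK
2) V = 10, but 10 is required to differ  FAIL
3) 5W + 4T = 5(7) + 4(13) = 87  OK
4) W=7, T=13, Y=27; 0 of them equal 9, not exactly one  FAIL
5) W = 7 = 7 (first disjunct)  OK
6) S + T = 34; 34 mod 4 = 2, not 1  FAIL
7) U = 24 lies in [22, 26]  OK
8) 2T − 3Z = 2(13) − 3(15) = -19  OK
9) S × Y = 21 × 27 = 567  OK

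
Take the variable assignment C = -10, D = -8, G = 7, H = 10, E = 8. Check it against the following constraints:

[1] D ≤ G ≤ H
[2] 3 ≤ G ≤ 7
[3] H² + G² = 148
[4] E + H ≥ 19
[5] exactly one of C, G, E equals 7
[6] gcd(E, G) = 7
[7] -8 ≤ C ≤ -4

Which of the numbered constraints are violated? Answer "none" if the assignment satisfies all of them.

[1] values -8 ≤ 7 ≤ 10  yes
[2] G = 7 lies in [3, 7]  yes
[3] H² + G² = 10² + 7² = 100 + 49 = 149, not 148  no
[4] E + H = 8 + 10 = 18; 18 < 19, bound 19 not met  no
[5] C=-10, G=7, E=8; 1 of them equals 7  yes
[6] gcd(8, 7) = 1, not 7  no
[7] C = -10 is outside [-8, -4]  no

Constraints 3, 4, 6, and 7 are violated.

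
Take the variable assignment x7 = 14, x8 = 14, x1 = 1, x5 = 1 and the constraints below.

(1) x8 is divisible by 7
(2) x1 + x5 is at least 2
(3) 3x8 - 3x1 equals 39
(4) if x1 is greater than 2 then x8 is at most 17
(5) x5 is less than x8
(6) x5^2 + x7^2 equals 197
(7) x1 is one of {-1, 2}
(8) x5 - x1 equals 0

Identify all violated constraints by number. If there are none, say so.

Constraint 7 is violated.

(1) 14 / 7 = 2, so 7 divides 14 — satisfied.
(2) x1 + x5 = 1 + 1 = 2; 2 ≥ 2 — satisfied.
(3) 3x8 - 3x1 = 3(14) - 3(1) = 39 — satisfied.
(4) x1 = 1, not > 2; antecedent false, conditional vacuously true — satisfied.
(5) x5 = 1, x8 = 14; 1 < 14 — satisfied.
(6) x5^2 + x7^2 = 1^2 + 14^2 = 1 + 196 = 197 — satisfied.
(7) x1 = 1 is not in {-1, 2} — violated.
(8) x5 - x1 = 1 - 1 = 0 — satisfied.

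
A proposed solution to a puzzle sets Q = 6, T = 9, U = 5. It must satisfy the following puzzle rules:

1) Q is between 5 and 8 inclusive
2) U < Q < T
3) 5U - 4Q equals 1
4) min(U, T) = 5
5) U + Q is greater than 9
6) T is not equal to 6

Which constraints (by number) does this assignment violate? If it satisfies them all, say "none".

The assignment satisfies every constraint.

1) Q = 6 lies in [5, 8] — holds.
2) values 5 < 6 < 9 — holds.
3) 5U - 4Q = 5(5) - 4(6) = 1 — holds.
4) min(5, 9) = 5 — holds.
5) U + Q = 5 + 6 = 11; 11 > 9 — holds.
6) T = 9, and 9 ≠ 6 — holds.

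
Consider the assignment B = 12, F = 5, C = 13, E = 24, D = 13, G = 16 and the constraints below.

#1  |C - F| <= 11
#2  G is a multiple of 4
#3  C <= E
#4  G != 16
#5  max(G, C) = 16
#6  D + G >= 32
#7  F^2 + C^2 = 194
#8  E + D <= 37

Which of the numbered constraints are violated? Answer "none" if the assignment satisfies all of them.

Constraints 4, 6 do not hold.

#1 |13 - 5| = 8; 8 ≤ 11 — satisfied.
#2 16 / 4 = 4, so 4 divides 16 — satisfied.
#3 C = 13, E = 24; 13 ≤ 24 — satisfied.
#4 G = 16, but 16 is required to differ — violated.
#5 max(16, 13) = 16 — satisfied.
#6 D + G = 13 + 16 = 29; 29 < 32, bound 32 not met — violated.
#7 F^2 + C^2 = 5^2 + 13^2 = 25 + 169 = 194 — satisfied.
#8 E + D = 24 + 13 = 37; 37 ≤ 37 — satisfied.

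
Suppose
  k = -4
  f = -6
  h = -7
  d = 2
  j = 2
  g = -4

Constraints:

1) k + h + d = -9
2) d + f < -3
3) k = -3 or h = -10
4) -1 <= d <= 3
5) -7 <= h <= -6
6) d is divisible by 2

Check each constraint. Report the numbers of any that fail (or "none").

Violated: 3.

1) k + h + d = -4 + (-7) + 2 = -9 — holds.
2) d + f = 2 + (-6) = -4; -4 < -3 — holds.
3) k = -4 ≠ -3 and h = -7 ≠ -10; both disjuncts false — fails.
4) d = 2 lies in [-1, 3] — holds.
5) h = -7 lies in [-7, -6] — holds.
6) 2 / 2 = 1, so 2 divides 2 — holds.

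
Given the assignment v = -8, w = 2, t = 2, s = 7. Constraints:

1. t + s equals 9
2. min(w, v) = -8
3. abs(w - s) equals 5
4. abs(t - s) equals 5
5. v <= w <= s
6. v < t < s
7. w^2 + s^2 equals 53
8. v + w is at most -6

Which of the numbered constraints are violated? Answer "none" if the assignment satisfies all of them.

1. t + s = 2 + 7 = 9  OK
2. min(2, -8) = -8  OK
3. abs(2 - 7) = 5  OK
4. abs(2 - 7) = 5  OK
5. values -8 <= 2 <= 7  OK
6. values -8 < 2 < 7  OK
7. w^2 + s^2 = 2^2 + 7^2 = 4 + 49 = 53  OK
8. v + w = -8 + 2 = -6; -6 ≤ -6  OK

No violations.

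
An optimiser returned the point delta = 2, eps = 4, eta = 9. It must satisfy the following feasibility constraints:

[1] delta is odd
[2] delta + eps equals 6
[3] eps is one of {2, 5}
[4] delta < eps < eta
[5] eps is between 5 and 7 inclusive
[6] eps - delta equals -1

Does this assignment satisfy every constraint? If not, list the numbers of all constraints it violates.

No — constraints 1, 3, 5, and 6 are not satisfied.

[1] delta = 2 is even — violated.
[2] delta + eps = 2 + 4 = 6 — OK.
[3] eps = 4 is not in {2, 5} — violated.
[4] values 2 < 4 < 9 — OK.
[5] eps = 4 is outside [5, 7] — violated.
[6] eps - delta = 4 - 2 = 2, not -1 — violated.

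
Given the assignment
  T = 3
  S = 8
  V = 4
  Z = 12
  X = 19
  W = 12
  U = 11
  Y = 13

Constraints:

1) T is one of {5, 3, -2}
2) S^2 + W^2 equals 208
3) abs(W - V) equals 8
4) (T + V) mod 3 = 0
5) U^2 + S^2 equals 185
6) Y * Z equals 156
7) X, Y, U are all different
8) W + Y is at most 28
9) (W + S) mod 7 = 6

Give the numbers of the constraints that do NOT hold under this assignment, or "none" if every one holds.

Violated: 4.

1) T = 3 is in {5, 3, -2} — holds.
2) S^2 + W^2 = 8^2 + 12^2 = 64 + 144 = 208 — holds.
3) abs(12 - 4) = 8 — holds.
4) T + V = 7; 7 mod 3 = 1, not 0 — fails.
5) U^2 + S^2 = 11^2 + 8^2 = 121 + 64 = 185 — holds.
6) Y * Z = 13 * 12 = 156 — holds.
7) values 19, 13, 11 are pairwise distinct — holds.
8) W + Y = 12 + 13 = 25; 25 ≤ 28 — holds.
9) W + S = 20; 20 mod 7 = 6 — holds.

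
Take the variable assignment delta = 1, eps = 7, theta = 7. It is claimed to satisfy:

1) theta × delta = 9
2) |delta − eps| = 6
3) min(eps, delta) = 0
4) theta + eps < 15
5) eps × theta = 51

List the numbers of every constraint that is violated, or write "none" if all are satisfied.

Violated: 1, 3, and 5.

1) theta × delta = 7 × 1 = 7, not 9 — fails.
2) |1 − 7| = 6 — holds.
3) min(7, 1) = 1, not 0 — fails.
4) theta + eps = 7 + 7 = 14; 14 < 15 — holds.
5) eps × theta = 7 × 7 = 49, not 51 — fails.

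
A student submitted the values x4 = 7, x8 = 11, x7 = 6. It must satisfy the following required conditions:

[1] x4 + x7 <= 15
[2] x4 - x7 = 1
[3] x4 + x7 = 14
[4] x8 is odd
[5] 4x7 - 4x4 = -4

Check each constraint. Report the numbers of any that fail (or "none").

[1] x4 + x7 = 7 + 6 = 13; 13 ≤ 15 — holds.
[2] x4 - x7 = 7 - 6 = 1 — holds.
[3] x4 + x7 = 7 + 6 = 13, not 14 — does not hold.
[4] x8 = 11 is odd — holds.
[5] 4x7 - 4x4 = 4(6) - 4(7) = -4 — holds.

The assignment fails constraint 3.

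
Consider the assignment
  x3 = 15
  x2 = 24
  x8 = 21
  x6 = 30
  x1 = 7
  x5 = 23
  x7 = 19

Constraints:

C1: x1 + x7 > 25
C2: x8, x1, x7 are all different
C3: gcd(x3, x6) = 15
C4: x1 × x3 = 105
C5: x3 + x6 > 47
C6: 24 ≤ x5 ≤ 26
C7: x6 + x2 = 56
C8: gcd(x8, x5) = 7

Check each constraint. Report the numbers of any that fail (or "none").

Violated: 5, 6, 7, 8.

C1: x1 + x7 = 7 + 19 = 26; 26 > 25 — holds.
C2: values 21, 7, 19 are pairwise distinct — holds.
C3: gcd(15, 30) = 15 — holds.
C4: x1 × x3 = 7 × 15 = 105 — holds.
C5: x3 + x6 = 15 + 30 = 45; 45 ≤ 47, bound 47 not met — fails.
C6: x5 = 23 is outside [24, 26] — fails.
C7: x6 + x2 = 30 + 24 = 54, not 56 — fails.
C8: gcd(21, 23) = 1, not 7 — fails.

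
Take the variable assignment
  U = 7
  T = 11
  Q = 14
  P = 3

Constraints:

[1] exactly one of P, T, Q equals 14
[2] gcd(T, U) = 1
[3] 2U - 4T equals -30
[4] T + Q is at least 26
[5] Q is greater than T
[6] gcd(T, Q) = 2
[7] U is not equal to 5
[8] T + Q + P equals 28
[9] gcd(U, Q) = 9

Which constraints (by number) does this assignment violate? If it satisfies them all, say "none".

[1] P=3, T=11, Q=14; 1 of them equals 14  holds
[2] gcd(11, 7) = 1  holds
[3] 2U - 4T = 2(7) - 4(11) = -30  holds
[4] T + Q = 11 + 14 = 25; 25 < 26, bound 26 not met  fails
[5] Q = 14, T = 11; 14 > 11  holds
[6] gcd(11, 14) = 1, not 2  fails
[7] U = 7, and 7 ≠ 5  holds
[8] T + Q + P = 11 + 14 + 3 = 28  holds
[9] gcd(7, 14) = 7, not 9  fails

No — constraints 4, 6, and 9 are not satisfied.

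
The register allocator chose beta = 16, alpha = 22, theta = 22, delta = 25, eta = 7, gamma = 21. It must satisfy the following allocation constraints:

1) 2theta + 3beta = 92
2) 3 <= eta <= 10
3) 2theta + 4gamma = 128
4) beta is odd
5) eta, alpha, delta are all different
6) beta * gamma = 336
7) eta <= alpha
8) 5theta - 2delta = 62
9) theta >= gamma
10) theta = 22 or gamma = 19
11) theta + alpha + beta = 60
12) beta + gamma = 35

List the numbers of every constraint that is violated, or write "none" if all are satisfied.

1) 2theta + 3beta = 2(22) + 3(16) = 92 — OK.
2) eta = 7 lies in [3, 10] — OK.
3) 2theta + 4gamma = 2(22) + 4(21) = 128 — OK.
4) beta = 16 is even — violated.
5) values 7, 22, 25 are pairwise distinct — OK.
6) beta * gamma = 16 * 21 = 336 — OK.
7) eta = 7, alpha = 22; 7 ≤ 22 — OK.
8) 5theta - 2delta = 5(22) - 2(25) = 60, not 62 — violated.
9) theta = 22, gamma = 21; 22 ≥ 21 — OK.
10) theta = 22 = 22 (first disjunct) — OK.
11) theta + alpha + beta = 22 + 22 + 16 = 60 — OK.
12) beta + gamma = 16 + 21 = 37, not 35 — violated.

No — constraints 4, 8, 12 are not satisfied.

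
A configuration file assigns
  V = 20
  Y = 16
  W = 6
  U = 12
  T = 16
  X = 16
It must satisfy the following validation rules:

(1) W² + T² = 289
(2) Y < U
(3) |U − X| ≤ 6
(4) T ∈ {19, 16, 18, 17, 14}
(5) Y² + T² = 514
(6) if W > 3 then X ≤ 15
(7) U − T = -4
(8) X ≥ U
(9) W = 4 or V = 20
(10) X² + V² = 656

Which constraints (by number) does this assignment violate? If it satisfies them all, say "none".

The assignment fails constraints 1, 2, 5, and 6.

(1) W² + T² = 6² + 16² = 36 + 256 = 292, not 289 — violated.
(2) Y = 16, U = 12; 16 ≥ 12 (want <) — violated.
(3) |12 − 16| = 4; 4 ≤ 6 — satisfied.
(4) T = 16 is in {19, 16, 18, 17, 14} — satisfied.
(5) Y² + T² = 16² + 16² = 256 + 256 = 512, not 514 — violated.
(6) W = 6 > 3, so we need X ≤ 15; but X = 16 > 15 — violated.
(7) U − T = 12 − 16 = -4 — satisfied.
(8) X = 16, U = 12; 16 ≥ 12 — satisfied.
(9) W = 6 ≠ 4, but V = 20 = 20 (second disjunct) — satisfied.
(10) X² + V² = 16² + 20² = 256 + 400 = 656 — satisfied.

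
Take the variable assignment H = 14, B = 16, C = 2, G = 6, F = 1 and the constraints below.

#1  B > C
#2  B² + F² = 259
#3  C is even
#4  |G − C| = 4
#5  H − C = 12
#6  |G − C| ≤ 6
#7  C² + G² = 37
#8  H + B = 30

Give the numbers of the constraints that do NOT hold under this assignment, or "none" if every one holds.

Constraints 2, 7 do not hold.

#1 B = 16, C = 2; 16 > 2 — holds.
#2 B² + F² = 16² + 1² = 256 + 1 = 257, not 259 — does not hold.
#3 C = 2 is even — holds.
#4 |6 − 2| = 4 — holds.
#5 H − C = 14 − 2 = 12 — holds.
#6 |6 − 2| = 4; 4 ≤ 6 — holds.
#7 C² + G² = 2² + 6² = 4 + 36 = 40, not 37 — does not hold.
#8 H + B = 14 + 16 = 30 — holds.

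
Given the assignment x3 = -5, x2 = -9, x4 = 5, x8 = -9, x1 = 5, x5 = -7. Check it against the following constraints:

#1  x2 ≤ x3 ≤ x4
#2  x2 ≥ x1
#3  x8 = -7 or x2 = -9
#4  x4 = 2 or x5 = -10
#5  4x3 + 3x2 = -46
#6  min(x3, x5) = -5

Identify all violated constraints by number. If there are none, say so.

No — constraints 2, 4, 5, 6 are not satisfied.

#1 values -9 ≤ -5 ≤ 5 — holds.
#2 x2 = -9, x1 = 5; -9 < 5 (want ≥) — fails.
#3 x8 = -9 ≠ -7, but x2 = -9 = -9 (second disjunct) — holds.
#4 x4 = 5 ≠ 2 and x5 = -7 ≠ -10; both disjuncts false — fails.
#5 4x3 + 3x2 = 4(-5) + 3(-9) = -47, not -46 — fails.
#6 min(-5, -7) = -7, not -5 — fails.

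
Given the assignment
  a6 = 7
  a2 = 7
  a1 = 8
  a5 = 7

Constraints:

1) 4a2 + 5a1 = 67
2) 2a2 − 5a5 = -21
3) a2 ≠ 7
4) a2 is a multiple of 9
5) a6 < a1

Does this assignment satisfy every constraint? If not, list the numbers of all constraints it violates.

1) 4a2 + 5a1 = 4(7) + 5(8) = 68, not 67  false
2) 2a2 − 5a5 = 2(7) − 5(7) = -21  true
3) a2 = 7, but 7 is required to differ  false
4) 7 = 9×0 + 7, so 9 does not divide 7  false
5) a6 = 7, a1 = 8; 7 < 8  true

Constraints 1, 3, 4 do not hold.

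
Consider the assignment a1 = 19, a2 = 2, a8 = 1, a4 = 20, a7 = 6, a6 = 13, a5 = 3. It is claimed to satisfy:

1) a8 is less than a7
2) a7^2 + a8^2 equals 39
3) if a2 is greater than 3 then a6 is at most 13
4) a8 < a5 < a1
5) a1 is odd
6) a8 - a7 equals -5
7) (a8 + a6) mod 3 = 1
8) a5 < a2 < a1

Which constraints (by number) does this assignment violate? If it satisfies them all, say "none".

1) a8 = 1, a7 = 6; 1 < 6  yes
2) a7^2 + a8^2 = 6^2 + 1^2 = 36 + 1 = 37, not 39  no
3) a2 = 2, not > 3; antecedent false, conditional vacuously true  yes
4) values 1 < 3 < 19  yes
5) a1 = 19 is odd  yes
6) a8 - a7 = 1 - 6 = -5  yes
7) a8 + a6 = 14; 14 mod 3 = 2, not 1  no
8) values 3, 2, 19; a5 = 3 is not < a2 = 2  no

Constraints 2, 7, and 8 are violated.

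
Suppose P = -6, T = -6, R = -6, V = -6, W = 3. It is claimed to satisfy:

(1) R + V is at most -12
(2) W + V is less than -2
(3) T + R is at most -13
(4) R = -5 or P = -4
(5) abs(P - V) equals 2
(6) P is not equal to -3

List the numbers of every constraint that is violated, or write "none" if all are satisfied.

The assignment fails constraints 3, 4, 5.

(1) R + V = -6 + (-6) = -12; -12 ≤ -12  ✓
(2) W + V = 3 + (-6) = -3; -3 < -2  ✓
(3) T + R = -6 + (-6) = -12; -12 > -13, bound -13 not met  ✗
(4) R = -6 ≠ -5 and P = -6 ≠ -4; both disjuncts false  ✗
(5) abs(-6 - (-6)) = 0, not 2  ✗
(6) P = -6, and -6 ≠ -3  ✓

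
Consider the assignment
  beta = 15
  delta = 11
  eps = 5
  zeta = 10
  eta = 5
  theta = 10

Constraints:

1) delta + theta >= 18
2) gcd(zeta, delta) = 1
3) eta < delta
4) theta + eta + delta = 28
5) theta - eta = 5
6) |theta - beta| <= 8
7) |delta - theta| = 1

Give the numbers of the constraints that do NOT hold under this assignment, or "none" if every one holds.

Constraint 4 does not hold.

1) delta + theta = 11 + 10 = 21; 21 ≥ 18  true
2) gcd(10, 11) = 1  true
3) eta = 5, delta = 11; 5 < 11  true
4) theta + eta + delta = 10 + 5 + 11 = 26, not 28  false
5) theta - eta = 10 - 5 = 5  true
6) |10 - 15| = 5; 5 ≤ 8  true
7) |11 - 10| = 1  true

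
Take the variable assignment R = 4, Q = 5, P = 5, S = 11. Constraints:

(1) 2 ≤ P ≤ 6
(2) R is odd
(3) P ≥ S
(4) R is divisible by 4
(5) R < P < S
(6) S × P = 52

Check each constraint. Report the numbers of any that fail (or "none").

Constraints 2, 3, 6 are violated.

(1) P = 5 lies in [2, 6]  OK
(2) R = 4 is even  FAIL
(3) P = 5, S = 11; 5 < 11 (want ≥)  FAIL
(4) 4 / 4 = 1, so 4 divides 4  OK
(5) values 4 < 5 < 11  OK
(6) S × P = 11 × 5 = 55, not 52  FAIL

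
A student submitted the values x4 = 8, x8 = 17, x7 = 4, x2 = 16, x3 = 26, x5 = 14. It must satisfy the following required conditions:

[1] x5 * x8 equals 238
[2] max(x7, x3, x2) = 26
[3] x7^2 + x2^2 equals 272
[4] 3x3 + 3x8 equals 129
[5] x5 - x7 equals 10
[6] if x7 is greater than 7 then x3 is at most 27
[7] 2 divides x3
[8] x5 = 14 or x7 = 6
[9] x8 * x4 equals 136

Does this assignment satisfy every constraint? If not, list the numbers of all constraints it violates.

None — every constraint holds.

[1] x5 * x8 = 14 * 17 = 238 — OK.
[2] max(4, 26, 16) = 26 — OK.
[3] x7^2 + x2^2 = 4^2 + 16^2 = 16 + 256 = 272 — OK.
[4] 3x3 + 3x8 = 3(26) + 3(17) = 129 — OK.
[5] x5 - x7 = 14 - 4 = 10 — OK.
[6] x7 = 4, not > 7; antecedent false, conditional vacuously true — OK.
[7] 26 / 2 = 13, so 2 divides 26 — OK.
[8] x5 = 14 = 14 (first disjunct) — OK.
[9] x8 * x4 = 17 * 8 = 136 — OK.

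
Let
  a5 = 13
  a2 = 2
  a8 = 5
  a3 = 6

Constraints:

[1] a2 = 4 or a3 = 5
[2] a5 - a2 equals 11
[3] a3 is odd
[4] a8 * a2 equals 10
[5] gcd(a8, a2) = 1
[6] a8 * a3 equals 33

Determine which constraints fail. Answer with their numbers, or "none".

[1] a2 = 2 ≠ 4 and a3 = 6 ≠ 5; both disjuncts false — violated.
[2] a5 - a2 = 13 - 2 = 11 — OK.
[3] a3 = 6 is even — violated.
[4] a8 * a2 = 5 * 2 = 10 — OK.
[5] gcd(5, 2) = 1 — OK.
[6] a8 * a3 = 5 * 6 = 30, not 33 — violated.

Constraints 1, 3, and 6 do not hold.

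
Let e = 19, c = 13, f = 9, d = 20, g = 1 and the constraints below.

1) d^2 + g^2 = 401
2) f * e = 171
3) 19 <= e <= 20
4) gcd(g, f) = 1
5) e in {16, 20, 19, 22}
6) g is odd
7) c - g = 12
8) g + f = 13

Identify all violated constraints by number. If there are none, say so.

Constraint 8 is violated.

1) d^2 + g^2 = 20^2 + 1^2 = 400 + 1 = 401  true
2) f * e = 9 * 19 = 171  true
3) e = 19 lies in [19, 20]  true
4) gcd(1, 9) = 1  true
5) e = 19 is in {16, 20, 19, 22}  true
6) g = 1 is odd  true
7) c - g = 13 - 1 = 12  true
8) g + f = 1 + 9 = 10, not 13  false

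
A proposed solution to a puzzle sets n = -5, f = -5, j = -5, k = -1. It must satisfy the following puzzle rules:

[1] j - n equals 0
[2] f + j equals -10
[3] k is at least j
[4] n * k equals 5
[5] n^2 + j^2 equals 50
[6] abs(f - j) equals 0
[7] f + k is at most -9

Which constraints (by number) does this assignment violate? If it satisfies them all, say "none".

[1] j - n = -5 - (-5) = 0  OK
[2] f + j = -5 + (-5) = -10  OK
[3] k = -1, j = -5; -1 ≥ -5  OK
[4] n * k = -5 * (-1) = 5  OK
[5] n^2 + j^2 = (-5)^2 + (-5)^2 = 25 + 25 = 50  OK
[6] abs(-5 - (-5)) = 0  OK
[7] f + k = -5 + (-1) = -6; -6 > -9, bound -9 not met  FAIL

The assignment fails constraint 7.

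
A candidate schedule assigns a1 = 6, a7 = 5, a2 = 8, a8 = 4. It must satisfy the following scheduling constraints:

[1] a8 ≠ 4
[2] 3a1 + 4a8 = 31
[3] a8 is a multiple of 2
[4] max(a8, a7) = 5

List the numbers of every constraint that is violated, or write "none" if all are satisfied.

[1] a8 = 4, but 4 is required to differ — violated.
[2] 3a1 + 4a8 = 3(6) + 4(4) = 34, not 31 — violated.
[3] 4 / 2 = 2, so 2 divides 4 — OK.
[4] max(4, 5) = 5 — OK.

No — constraints 1 and 2 are not satisfied.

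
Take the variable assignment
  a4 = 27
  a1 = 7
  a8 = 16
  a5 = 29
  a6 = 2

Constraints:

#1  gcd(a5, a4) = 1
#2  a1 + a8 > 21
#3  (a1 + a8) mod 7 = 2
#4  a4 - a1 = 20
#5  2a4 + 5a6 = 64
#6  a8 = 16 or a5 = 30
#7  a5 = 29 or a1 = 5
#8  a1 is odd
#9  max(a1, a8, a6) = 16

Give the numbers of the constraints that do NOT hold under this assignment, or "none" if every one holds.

#1 gcd(29, 27) = 1  yes
#2 a1 + a8 = 7 + 16 = 23; 23 > 21  yes
#3 a1 + a8 = 23; 23 mod 7 = 2  yes
#4 a4 - a1 = 27 - 7 = 20  yes
#5 2a4 + 5a6 = 2(27) + 5(2) = 64  yes
#6 a8 = 16 = 16 (first disjunct)  yes
#7 a5 = 29 = 29 (first disjunct)  yes
#8 a1 = 7 is odd  yes
#9 max(7, 16, 2) = 16  yes

The assignment satisfies every constraint.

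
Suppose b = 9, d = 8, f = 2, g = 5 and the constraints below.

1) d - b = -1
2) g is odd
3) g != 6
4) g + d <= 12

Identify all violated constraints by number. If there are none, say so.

1) d - b = 8 - 9 = -1  yes
2) g = 5 is odd  yes
3) g = 5, and 5 ≠ 6  yes
4) g + d = 5 + 8 = 13; 13 > 12, bound 12 not met  no

Constraint 4 does not hold.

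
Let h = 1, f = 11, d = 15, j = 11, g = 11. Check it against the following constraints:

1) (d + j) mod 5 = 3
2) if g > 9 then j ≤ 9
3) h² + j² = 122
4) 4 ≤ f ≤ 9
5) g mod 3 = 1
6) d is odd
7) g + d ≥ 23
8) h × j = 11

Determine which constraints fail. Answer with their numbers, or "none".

Violated: 1, 2, 4, and 5.

1) d + j = 26; 26 mod 5 = 1, not 3 — does not hold.
2) g = 11 > 9, so we need j ≤ 9; but j = 11 > 9 — does not hold.
3) h² + j² = 1² + 11² = 1 + 121 = 122 — holds.
4) f = 11 is outside [4, 9] — does not hold.
5) 11 mod 3 = 2, not 1 — does not hold.
6) d = 15 is odd — holds.
7) g + d = 11 + 15 = 26; 26 ≥ 23 — holds.
8) h × j = 1 × 11 = 11 — holds.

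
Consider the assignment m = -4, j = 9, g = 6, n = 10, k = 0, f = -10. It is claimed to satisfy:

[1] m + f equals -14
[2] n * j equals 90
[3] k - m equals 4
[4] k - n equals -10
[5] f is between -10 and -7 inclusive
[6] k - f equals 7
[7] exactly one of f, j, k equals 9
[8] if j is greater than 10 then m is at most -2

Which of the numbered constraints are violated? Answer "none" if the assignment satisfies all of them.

[1] m + f = -4 + (-10) = -14  OK
[2] n * j = 10 * 9 = 90  OK
[3] k - m = 0 - (-4) = 4  OK
[4] k - n = 0 - 10 = -10  OK
[5] f = -10 lies in [-10, -7]  OK
[6] k - f = 0 - (-10) = 10, not 7  FAIL
[7] f=-10, j=9, k=0; 1 of them equals 9  OK
[8] j = 9, not > 10; antecedent false, conditional vacuously true  OK

Violated: 6.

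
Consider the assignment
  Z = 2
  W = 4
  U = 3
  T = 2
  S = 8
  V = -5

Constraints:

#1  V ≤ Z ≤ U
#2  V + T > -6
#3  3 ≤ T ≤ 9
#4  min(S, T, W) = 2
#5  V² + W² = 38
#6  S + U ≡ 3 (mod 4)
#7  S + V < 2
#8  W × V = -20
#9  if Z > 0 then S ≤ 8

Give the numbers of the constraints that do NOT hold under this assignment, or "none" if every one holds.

Violated: 3, 5, and 7.

#1 values -5 ≤ 2 ≤ 3 — OK.
#2 V + T = -5 + 2 = -3; -3 > -6 — OK.
#3 T = 2 is outside [3, 9] — violated.
#4 min(8, 2, 4) = 2 — OK.
#5 V² + W² = (-5)² + 4² = 25 + 16 = 41, not 38 — violated.
#6 S + U = 11; 11 mod 4 = 3 — OK.
#7 S + V = 8 + (-5) = 3; 3 ≥ 2, bound 2 not met — violated.
#8 W × V = 4 × (-5) = -20 — OK.
#9 Z = 2 > 0, so we need S ≤ 8; S = 8 ≤ 8 — OK.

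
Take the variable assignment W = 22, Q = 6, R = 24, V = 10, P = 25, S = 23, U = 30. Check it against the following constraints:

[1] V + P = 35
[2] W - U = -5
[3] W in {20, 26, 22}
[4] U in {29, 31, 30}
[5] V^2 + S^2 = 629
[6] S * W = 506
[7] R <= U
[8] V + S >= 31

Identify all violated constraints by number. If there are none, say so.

The assignment fails constraint 2.

[1] V + P = 10 + 25 = 35 — OK.
[2] W - U = 22 - 30 = -8, not -5 — violated.
[3] W = 22 is in {20, 26, 22} — OK.
[4] U = 30 is in {29, 31, 30} — OK.
[5] V^2 + S^2 = 10^2 + 23^2 = 100 + 529 = 629 — OK.
[6] S * W = 23 * 22 = 506 — OK.
[7] R = 24, U = 30; 24 ≤ 30 — OK.
[8] V + S = 10 + 23 = 33; 33 ≥ 31 — OK.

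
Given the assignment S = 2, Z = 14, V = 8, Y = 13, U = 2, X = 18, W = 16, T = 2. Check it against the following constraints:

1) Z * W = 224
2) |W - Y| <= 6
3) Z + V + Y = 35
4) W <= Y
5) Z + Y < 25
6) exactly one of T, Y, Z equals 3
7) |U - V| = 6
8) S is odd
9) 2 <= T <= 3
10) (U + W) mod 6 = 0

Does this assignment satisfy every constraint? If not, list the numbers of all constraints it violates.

No — constraints 4, 5, 6, 8 are not satisfied.

1) Z * W = 14 * 16 = 224  true
2) |16 - 13| = 3; 3 ≤ 6  true
3) Z + V + Y = 14 + 8 + 13 = 35  true
4) W = 16, Y = 13; 16 > 13 (want ≤)  false
5) Z + Y = 14 + 13 = 27; 27 ≥ 25, bound 25 not met  false
6) T=2, Y=13, Z=14; 0 of them equal 3, not exactly one  false
7) |2 - 8| = 6  true
8) S = 2 is even  false
9) T = 2 lies in [2, 3]  true
10) U + W = 18; 18 mod 6 = 0  true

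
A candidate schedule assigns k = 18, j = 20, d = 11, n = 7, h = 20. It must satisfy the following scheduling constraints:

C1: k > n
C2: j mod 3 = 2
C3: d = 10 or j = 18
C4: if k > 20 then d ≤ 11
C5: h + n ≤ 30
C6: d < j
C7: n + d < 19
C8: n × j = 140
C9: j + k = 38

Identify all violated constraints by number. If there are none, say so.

Violated: 3.

C1: k = 18, n = 7; 18 > 7  ✓
C2: 20 mod 3 = 2  ✓
C3: d = 11 ≠ 10 and j = 20 ≠ 18; both disjuncts false  ✗
C4: k = 18, not > 20; antecedent false, conditional vacuously true  ✓
C5: h + n = 20 + 7 = 27; 27 ≤ 30  ✓
C6: d = 11, j = 20; 11 < 20  ✓
C7: n + d = 7 + 11 = 18; 18 < 19  ✓
C8: n × j = 7 × 20 = 140  ✓
C9: j + k = 20 + 18 = 38  ✓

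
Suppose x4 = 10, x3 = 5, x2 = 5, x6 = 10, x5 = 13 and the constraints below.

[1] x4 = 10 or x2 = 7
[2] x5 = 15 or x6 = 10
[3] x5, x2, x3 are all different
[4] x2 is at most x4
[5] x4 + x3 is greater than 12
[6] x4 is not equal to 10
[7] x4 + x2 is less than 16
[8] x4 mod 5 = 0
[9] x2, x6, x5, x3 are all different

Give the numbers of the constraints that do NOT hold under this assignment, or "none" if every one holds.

Constraints 3, 6, and 9 are violated.

[1] x4 = 10 = 10 (first disjunct) — holds.
[2] x5 = 13 ≠ 15, but x6 = 10 = 10 (second disjunct) — holds.
[3] x2 = x3 = 5, not all different — fails.
[4] x2 = 5, x4 = 10; 5 ≤ 10 — holds.
[5] x4 + x3 = 10 + 5 = 15; 15 > 12 — holds.
[6] x4 = 10, but 10 is required to differ — fails.
[7] x4 + x2 = 10 + 5 = 15; 15 < 16 — holds.
[8] 10 mod 5 = 0 — holds.
[9] x2 = x3 = 5, not all different — fails.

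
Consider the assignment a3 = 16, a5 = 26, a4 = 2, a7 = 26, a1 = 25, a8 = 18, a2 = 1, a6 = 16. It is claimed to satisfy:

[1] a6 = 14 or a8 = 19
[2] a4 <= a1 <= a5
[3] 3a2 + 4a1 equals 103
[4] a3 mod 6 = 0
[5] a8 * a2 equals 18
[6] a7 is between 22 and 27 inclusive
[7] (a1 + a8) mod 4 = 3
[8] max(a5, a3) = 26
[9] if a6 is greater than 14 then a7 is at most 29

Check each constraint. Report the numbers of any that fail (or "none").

Violated: 1 and 4.

[1] a6 = 16 ≠ 14 and a8 = 18 ≠ 19; both disjuncts false  FAIL
[2] values 2 <= 25 <= 26  OK
[3] 3a2 + 4a1 = 3(1) + 4(25) = 103  OK
[4] 16 mod 6 = 4, not 0  FAIL
[5] a8 * a2 = 18 * 1 = 18  OK
[6] a7 = 26 lies in [22, 27]  OK
[7] a1 + a8 = 43; 43 mod 4 = 3  OK
[8] max(26, 16) = 26  OK
[9] a6 = 16 > 14, so we need a7 ≤ 29; a7 = 26 ≤ 29  OK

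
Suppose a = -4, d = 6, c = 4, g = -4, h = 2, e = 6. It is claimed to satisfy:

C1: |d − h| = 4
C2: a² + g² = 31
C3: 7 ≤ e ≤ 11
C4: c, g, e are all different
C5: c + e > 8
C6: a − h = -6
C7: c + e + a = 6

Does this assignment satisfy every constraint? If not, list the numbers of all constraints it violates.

C1: |6 − 2| = 4 — satisfied.
C2: a² + g² = (-4)² + (-4)² = 16 + 16 = 32, not 31 — violated.
C3: e = 6 is outside [7, 11] — violated.
C4: values 4, -4, 6 are pairwise distinct — satisfied.
C5: c + e = 4 + 6 = 10; 10 > 8 — satisfied.
C6: a − h = -4 − 2 = -6 — satisfied.
C7: c + e + a = 4 + 6 + (-4) = 6 — satisfied.

Violated: 2, 3.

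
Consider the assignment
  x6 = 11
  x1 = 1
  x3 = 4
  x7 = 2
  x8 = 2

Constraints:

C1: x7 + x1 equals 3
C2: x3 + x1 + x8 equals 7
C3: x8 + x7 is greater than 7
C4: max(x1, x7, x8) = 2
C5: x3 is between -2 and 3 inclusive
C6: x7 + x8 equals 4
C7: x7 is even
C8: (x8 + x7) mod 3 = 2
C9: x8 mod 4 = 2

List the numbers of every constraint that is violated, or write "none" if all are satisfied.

C1: x7 + x1 = 2 + 1 = 3 — holds.
C2: x3 + x1 + x8 = 4 + 1 + 2 = 7 — holds.
C3: x8 + x7 = 2 + 2 = 4; 4 ≤ 7, bound 7 not met — fails.
C4: max(1, 2, 2) = 2 — holds.
C5: x3 = 4 is outside [-2, 3] — fails.
C6: x7 + x8 = 2 + 2 = 4 — holds.
C7: x7 = 2 is even — holds.
C8: x8 + x7 = 4; 4 mod 3 = 1, not 2 — fails.
C9: 2 mod 4 = 2 — holds.

Constraints 3, 5, 8 are violated.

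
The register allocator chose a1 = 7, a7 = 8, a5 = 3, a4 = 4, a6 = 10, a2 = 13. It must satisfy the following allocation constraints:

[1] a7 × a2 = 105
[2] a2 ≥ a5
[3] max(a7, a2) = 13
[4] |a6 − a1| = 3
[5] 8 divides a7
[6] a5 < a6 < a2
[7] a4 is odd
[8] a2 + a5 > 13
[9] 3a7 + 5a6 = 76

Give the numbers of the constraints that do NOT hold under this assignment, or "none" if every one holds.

[1] a7 × a2 = 8 × 13 = 104, not 105 — violated.
[2] a2 = 13, a5 = 3; 13 ≥ 3 — satisfied.
[3] max(8, 13) = 13 — satisfied.
[4] |10 − 7| = 3 — satisfied.
[5] 8 / 8 = 1, so 8 divides 8 — satisfied.
[6] values 3 < 10 < 13 — satisfied.
[7] a4 = 4 is even — violated.
[8] a2 + a5 = 13 + 3 = 16; 16 > 13 — satisfied.
[9] 3a7 + 5a6 = 3(8) + 5(10) = 74, not 76 — violated.

The assignment fails constraints 1, 7, 9.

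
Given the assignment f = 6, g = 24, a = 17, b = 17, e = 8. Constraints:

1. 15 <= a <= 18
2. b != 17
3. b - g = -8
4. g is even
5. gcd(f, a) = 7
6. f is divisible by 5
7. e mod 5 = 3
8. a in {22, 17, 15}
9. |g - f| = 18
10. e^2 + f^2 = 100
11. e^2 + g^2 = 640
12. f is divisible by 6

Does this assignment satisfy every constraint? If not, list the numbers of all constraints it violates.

Violated: 2, 3, 5, and 6.

1. a = 17 lies in [15, 18] — holds.
2. b = 17, but 17 is required to differ — fails.
3. b - g = 17 - 24 = -7, not -8 — fails.
4. g = 24 is even — holds.
5. gcd(6, 17) = 1, not 7 — fails.
6. 6 = 5*1 + 1, so 5 does not divide 6 — fails.
7. 8 mod 5 = 3 — holds.
8. a = 17 is in {22, 17, 15} — holds.
9. |24 - 6| = 18 — holds.
10. e^2 + f^2 = 8^2 + 6^2 = 64 + 36 = 100 — holds.
11. e^2 + g^2 = 8^2 + 24^2 = 64 + 576 = 640 — holds.
12. 6 / 6 = 1, so 6 divides 6 — holds.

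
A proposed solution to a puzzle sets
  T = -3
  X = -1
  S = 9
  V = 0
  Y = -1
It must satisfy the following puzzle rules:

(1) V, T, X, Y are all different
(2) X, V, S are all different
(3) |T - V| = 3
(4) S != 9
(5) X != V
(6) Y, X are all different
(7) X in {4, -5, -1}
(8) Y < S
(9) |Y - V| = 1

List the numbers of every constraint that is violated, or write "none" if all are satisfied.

(1) X = Y = -1, not all different — violated.
(2) values -1, 0, 9 are pairwise distinct — OK.
(3) |-3 - 0| = 3 — OK.
(4) S = 9, but 9 is required to differ — violated.
(5) X = -1, V = 0; distinct — OK.
(6) Y = X = -1, not all different — violated.
(7) X = -1 is in {4, -5, -1} — OK.
(8) Y = -1, S = 9; -1 < 9 — OK.
(9) |-1 - 0| = 1 — OK.

Constraints 1, 4, 6 are violated.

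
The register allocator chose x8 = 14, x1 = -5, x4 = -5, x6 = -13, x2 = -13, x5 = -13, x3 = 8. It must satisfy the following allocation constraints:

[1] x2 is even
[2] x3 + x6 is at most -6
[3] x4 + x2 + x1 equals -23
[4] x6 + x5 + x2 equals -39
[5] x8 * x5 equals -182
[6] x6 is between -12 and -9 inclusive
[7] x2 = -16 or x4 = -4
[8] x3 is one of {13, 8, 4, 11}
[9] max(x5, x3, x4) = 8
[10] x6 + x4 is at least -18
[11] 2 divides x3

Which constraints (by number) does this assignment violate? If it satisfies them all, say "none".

[1] x2 = -13 is odd — does not hold.
[2] x3 + x6 = 8 + (-13) = -5; -5 > -6, bound -6 not met — does not hold.
[3] x4 + x2 + x1 = -5 + (-13) + (-5) = -23 — holds.
[4] x6 + x5 + x2 = -13 + (-13) + (-13) = -39 — holds.
[5] x8 * x5 = 14 * (-13) = -182 — holds.
[6] x6 = -13 is outside [-12, -9] — does not hold.
[7] x2 = -13 ≠ -16 and x4 = -5 ≠ -4; both disjuncts false — does not hold.
[8] x3 = 8 is in {13, 8, 4, 11} — holds.
[9] max(-13, 8, -5) = 8 — holds.
[10] x6 + x4 = -13 + (-5) = -18; -18 ≥ -18 — holds.
[11] 8 / 2 = 4, so 2 divides 8 — holds.

Constraints 1, 2, 6, and 7 do not hold.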